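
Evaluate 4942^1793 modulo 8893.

1793 in binary is 11100000001, i.e. 1793 = 1024 + 512 + 256 + 1.
4942^1 ≡ 4942 (mod 8893)
4942^2 ≡ 4942^2 = 24423364 ≡ 3186 (mod 8893)
4942^4 ≡ 3186^2 = 10150596 ≡ 3683 (mod 8893)
4942^8 ≡ 3683^2 = 13564489 ≡ 2664 (mod 8893)
4942^16 ≡ 2664^2 = 7096896 ≡ 282 (mod 8893)
4942^32 ≡ 282^2 = 79524 ≡ 8380 (mod 8893)
4942^64 ≡ 8380^2 = 70224400 ≡ 5272 (mod 8893)
4942^128 ≡ 5272^2 = 27793984 ≡ 3359 (mod 8893)
4942^256 ≡ 3359^2 = 11282881 ≡ 6557 (mod 8893)
4942^512 ≡ 6557^2 = 42994249 ≡ 5487 (mod 8893)
4942^1024 ≡ 5487^2 = 30107169 ≡ 4364 (mod 8893)
4942^1793 = 4942^1024 × 4942^512 × 4942^256 × 4942^1 ≡ 4364 × 5487 × 6557 × 4942 (mod 8893).
Accumulate the product:
4364 × 5487 = 23945268 ≡ 5312
5312 × 6557 = 34830784 ≡ 5796
5796 × 4942 = 28643832 ≡ 8372

8372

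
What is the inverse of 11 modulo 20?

Run the extended Euclidean algorithm:
20 = 1·11 + 9
11 = 1·9 + 2
9 = 4·2 + 1
2 = 2·1 + 0
gcd(11, 20) = 1, so the inverse exists.
Back-substitute for 1:
1 = 1·9 − 4·2
  = −4·11 + 5·9
  = 5·20 − 9·11
So 11⁻¹ ≡ −9 ≡ 11 (mod 20).

11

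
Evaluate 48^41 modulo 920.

808

Compute successive squares:
48^1 ≡ 48 (mod 920)
48^2 ≡ 48^2 = 2304 ≡ 464 (mod 920)
48^4 ≡ 464^2 = 215296 ≡ 16 (mod 920)
48^8 ≡ 16^2 = 256 (mod 920)
48^16 ≡ 256^2 = 65536 ≡ 216 (mod 920)
48^32 ≡ 216^2 = 46656 ≡ 656 (mod 920)
48^41 = 48^32 · 48^8 · 48^1 ≡ 656 · 256 · 48 (mod 920).
Accumulate the product:
656 · 256 = 167936 ≡ 496
496 · 48 = 23808 ≡ 808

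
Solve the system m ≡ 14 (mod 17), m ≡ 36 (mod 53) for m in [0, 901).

17⁻¹ mod 53: 17*25 ≡ 1 (mod 53), so 17⁻¹ ≡ 25.
m = 14 + 17*((36 − 14)*25 mod 53) = 14 + 17*20 = 354.

354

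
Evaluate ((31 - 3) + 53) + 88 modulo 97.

72

31 - 3 = 28
28 + 53 = 81
81 + 88 = 169 ≡ 72 (mod 97)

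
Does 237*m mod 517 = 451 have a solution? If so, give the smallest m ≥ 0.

gcd(237, 517) = 1, so a unique solution mod 517 exists.
237⁻¹ ≡ 24 (mod 517).
m ≡ 24*451 ≡ 484 (mod 517).

484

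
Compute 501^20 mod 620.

501^1 ≡ 501 (mod 620)
501^2 ≡ 501^2 = 251001 ≡ 521 (mod 620)
501^4 ≡ 521^2 = 271441 ≡ 501 (mod 620)
501^8 ≡ 501^2 = 251001 ≡ 521 (mod 620)
501^16 ≡ 521^2 = 271441 ≡ 501 (mod 620)
501^20 = 501^16 * 501^4 ≡ 501 * 501 (mod 620).
501 * 501 = 251001 ≡ 521 (mod 620).

521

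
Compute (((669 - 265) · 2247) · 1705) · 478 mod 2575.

895

669 - 265 = 404
404 · 2247 = 907788 ≡ 1388 (mod 2575)
1388 · 1705 = 2366540 ≡ 115 (mod 2575)
115 · 478 = 54970 ≡ 895 (mod 2575)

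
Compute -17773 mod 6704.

-17773 = -3*6704 + 2339, so -17773 ≡ 2339 (mod 6704).

2339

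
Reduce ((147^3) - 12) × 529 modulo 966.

897

(147)^3 ≡ 315 (mod 966)
315 - 12 = 303
303 × 529 = 160287 ≡ 897 (mod 966)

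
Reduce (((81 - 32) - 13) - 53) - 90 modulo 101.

95

81 - 32 = 49
49 - 13 = 36
36 - 53 = -17 ≡ 84 (mod 101)
84 - 90 = -6 ≡ 95 (mod 101)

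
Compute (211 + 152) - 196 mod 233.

167

211 + 152 = 363 ≡ 130 (mod 233)
130 - 196 = -66 ≡ 167 (mod 233)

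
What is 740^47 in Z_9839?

7115

47 in binary is 101111, i.e. 47 = 32 + 8 + 4 + 2 + 1.
740^1 ≡ 740 (mod 9839)
740^2 ≡ 740^2 = 547600 ≡ 6455 (mod 9839)
740^4 ≡ 6455^2 = 41667025 ≡ 8699 (mod 9839)
740^8 ≡ 8699^2 = 75672601 ≡ 852 (mod 9839)
740^16 ≡ 852^2 = 725904 ≡ 7657 (mod 9839)
740^32 ≡ 7657^2 = 58629649 ≡ 8887 (mod 9839)
740^47 = 740^32 × 740^8 × 740^4 × 740^2 × 740^1 ≡ 8887 × 852 × 8699 × 6455 × 740 (mod 9839).
Accumulate the product:
8887 × 852 = 7571724 ≡ 5533
5533 × 8699 = 48131567 ≡ 9018
9018 × 6455 = 58211190 ≡ 3666
3666 × 740 = 2712840 ≡ 7115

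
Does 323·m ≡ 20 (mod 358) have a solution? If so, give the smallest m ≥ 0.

gcd(323, 358) = 1, so a unique solution mod 358 exists.
323⁻¹ ≡ 225 (mod 358).
m ≡ 225·20 ≡ 204 (mod 358).

204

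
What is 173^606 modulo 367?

59

Compute successive squares:
606 in binary is 1001011110, i.e. 606 = 512 + 64 + 16 + 8 + 4 + 2.
173^1 ≡ 173 (mod 367)
173^2 ≡ 173^2 = 29929 ≡ 202 (mod 367)
173^4 ≡ 202^2 = 40804 ≡ 67 (mod 367)
173^8 ≡ 67^2 = 4489 ≡ 85 (mod 367)
173^16 ≡ 85^2 = 7225 ≡ 252 (mod 367)
173^32 ≡ 252^2 = 63504 ≡ 13 (mod 367)
173^64 ≡ 13^2 = 169 (mod 367)
173^128 ≡ 169^2 = 28561 ≡ 302 (mod 367)
173^256 ≡ 302^2 = 91204 ≡ 188 (mod 367)
173^512 ≡ 188^2 = 35344 ≡ 112 (mod 367)
173^606 = 173^512 * 173^64 * 173^16 * 173^8 * 173^4 * 173^2 ≡ 112 * 169 * 252 * 85 * 67 * 202 (mod 367).
Accumulate the product:
112 * 169 = 18928 ≡ 211
211 * 252 = 53172 ≡ 324
324 * 85 = 27540 ≡ 15
15 * 67 = 1005 ≡ 271
271 * 202 = 54742 ≡ 59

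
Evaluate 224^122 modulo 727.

224^1 ≡ 224 (mod 727)
224^2 ≡ 224^2 = 50176 ≡ 13 (mod 727)
224^4 ≡ 13^2 = 169 (mod 727)
224^8 ≡ 169^2 = 28561 ≡ 208 (mod 727)
224^16 ≡ 208^2 = 43264 ≡ 371 (mod 727)
224^32 ≡ 371^2 = 137641 ≡ 238 (mod 727)
224^64 ≡ 238^2 = 56644 ≡ 665 (mod 727)
224^122 = 224^64 * 224^32 * 224^16 * 224^8 * 224^2 ≡ 665 * 238 * 371 * 208 * 13 (mod 727).
Accumulate the product:
665 * 238 = 158270 ≡ 511
511 * 371 = 189581 ≡ 561
561 * 208 = 116688 ≡ 368
368 * 13 = 4784 ≡ 422

422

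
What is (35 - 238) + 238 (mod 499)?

35

35 - 238 = -203 ≡ 296 (mod 499)
296 + 238 = 534 ≡ 35 (mod 499)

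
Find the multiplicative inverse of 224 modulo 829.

829 = 3×224 + 157
224 = 1×157 + 67
157 = 2×67 + 23
67 = 2×23 + 21
23 = 1×21 + 2
21 = 10×2 + 1
2 = 2×1 + 0
gcd(224, 829) = 1, so the inverse exists.
Bézout: 1 = −107×829 + 396×224.
So 224⁻¹ ≡ 396 (mod 829).

396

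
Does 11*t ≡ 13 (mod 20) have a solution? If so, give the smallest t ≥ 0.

3

gcd(11, 20) = 1, so a unique solution mod 20 exists.
11⁻¹ ≡ 11 (mod 20).
t ≡ 11*13 ≡ 3 (mod 20).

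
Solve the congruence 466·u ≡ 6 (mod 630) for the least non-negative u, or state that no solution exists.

96

gcd(466, 630) = 2, and 2 | 6, so solutions exist.
Divide through by 2: 233·u ≡ 3 (mod 315).
233⁻¹ ≡ 242 (mod 315).
u ≡ 242·3 ≡ 96 (mod 315).
The smallest non-negative solution is u = 96.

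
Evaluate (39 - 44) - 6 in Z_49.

38

39 - 44 = -5 ≡ 44 (mod 49)
44 - 6 = 38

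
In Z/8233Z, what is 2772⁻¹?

496

8233 = 2×2772 + 2689
2772 = 1×2689 + 83
2689 = 32×83 + 33
83 = 2×33 + 17
33 = 1×17 + 16
17 = 1×16 + 1
16 = 16×1 + 0
gcd(2772, 8233) = 1, so the inverse exists.
Bézout: 1 = −167×8233 + 496×2772.
So 2772⁻¹ ≡ 496 (mod 8233).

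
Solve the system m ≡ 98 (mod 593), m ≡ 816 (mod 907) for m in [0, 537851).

593⁻¹ mod 907: 593×881 ≡ 1 (mod 907), so 593⁻¹ ≡ 881.
m = 98 + 593×((816 − 98)×881 mod 907) = 98 + 593×379 = 224845.

224845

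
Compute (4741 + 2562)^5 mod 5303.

2155

4741 + 2562 = 7303 ≡ 2000 (mod 5303)
(2000)^5 ≡ 2155 (mod 5303)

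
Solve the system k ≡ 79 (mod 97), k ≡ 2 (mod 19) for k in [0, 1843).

952

97⁻¹ mod 19: 97·10 ≡ 1 (mod 19), so 97⁻¹ ≡ 10.
k = 79 + 97·((2 − 79)·10 mod 19) = 79 + 97·9 = 952.
Check: 952 mod 97 = 79, 952 mod 19 = 2. ✓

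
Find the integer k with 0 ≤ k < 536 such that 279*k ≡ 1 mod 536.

463

536 = 1×279 + 257
279 = 1×257 + 22
257 = 11×22 + 15
22 = 1×15 + 7
15 = 2×7 + 1
7 = 7×1 + 0
gcd(279, 536) = 1, so the inverse exists.
Bézout: 1 = 38×536 − 73×279.
So 279⁻¹ ≡ −73 ≡ 463 (mod 536).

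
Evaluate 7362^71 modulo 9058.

7710

Using repeated squaring:
71 in binary is 1000111, i.e. 71 = 64 + 4 + 2 + 1.
7362^1 ≡ 7362 (mod 9058)
7362^2 ≡ 7362^2 = 54199044 ≡ 5030 (mod 9058)
7362^4 ≡ 5030^2 = 25300900 ≡ 1906 (mod 9058)
7362^8 ≡ 1906^2 = 3632836 ≡ 578 (mod 9058)
7362^16 ≡ 578^2 = 334084 ≡ 7996 (mod 9058)
7362^32 ≡ 7996^2 = 63936016 ≡ 4652 (mod 9058)
7362^64 ≡ 4652^2 = 21641104 ≡ 1542 (mod 9058)
7362^71 = 7362^64 * 7362^4 * 7362^2 * 7362^1 ≡ 1542 * 1906 * 5030 * 7362 (mod 9058).
Accumulate the product:
1542 * 1906 = 2939052 ≡ 4260
4260 * 5030 = 21427800 ≡ 5630
5630 * 7362 = 41448060 ≡ 7710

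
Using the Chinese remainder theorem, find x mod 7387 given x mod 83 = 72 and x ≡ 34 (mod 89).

83⁻¹ mod 89: 83*74 ≡ 1 (mod 89), so 83⁻¹ ≡ 74.
x = 72 + 83*((34 − 72)*74 mod 89) = 72 + 83*36 = 3060.
Check: 3060 mod 83 = 72, 3060 mod 89 = 34. ✓

3060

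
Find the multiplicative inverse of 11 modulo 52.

19

By the extended Euclidean algorithm:
52 = 4×11 + 8
11 = 1×8 + 3
8 = 2×3 + 2
3 = 1×2 + 1
2 = 2×1 + 0
gcd(11, 52) = 1, so the inverse exists.
Back-substitute for 1:
1 = 1×3 − 1×2
  = −1×8 + 3×3
  = 3×11 − 4×8
  = −4×52 + 19×11
So 11⁻¹ ≡ 19 (mod 52).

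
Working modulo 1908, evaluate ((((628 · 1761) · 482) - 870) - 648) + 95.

641

628 · 1761 = 1105908 ≡ 1176 (mod 1908)
1176 · 482 = 566832 ≡ 156 (mod 1908)
156 - 870 = -714 ≡ 1194 (mod 1908)
1194 - 648 = 546
546 + 95 = 641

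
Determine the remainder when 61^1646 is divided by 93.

1

61^1 ≡ 61 (mod 93)
61^2 ≡ 61^2 = 3721 ≡ 1 (mod 93)
61^4 ≡ 1^2 = 1 (mod 93)
61^8 ≡ 1^2 = 1 (mod 93)
61^16 ≡ 1^2 = 1 (mod 93)
61^32 ≡ 1^2 = 1 (mod 93)
61^64 ≡ 1^2 = 1 (mod 93)
61^128 ≡ 1^2 = 1 (mod 93)
61^256 ≡ 1^2 = 1 (mod 93)
61^512 ≡ 1^2 = 1 (mod 93)
61^1024 ≡ 1^2 = 1 (mod 93)
61^1646 = 61^1024 · 61^512 · 61^64 · 61^32 · 61^8 · 61^4 · 61^2 ≡ 1 · 1 · 1 · 1 · 1 · 1 · 1 (mod 93).
Accumulate the product:
1 · 1 = 1
1 · 1 = 1
1 · 1 = 1
1 · 1 = 1
1 · 1 = 1
1 · 1 = 1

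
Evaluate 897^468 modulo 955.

Compute successive squares:
468 in binary is 111010100, i.e. 468 = 256 + 128 + 64 + 16 + 4.
897^1 ≡ 897 (mod 955)
897^2 ≡ 897^2 = 804609 ≡ 499 (mod 955)
897^4 ≡ 499^2 = 249001 ≡ 701 (mod 955)
897^8 ≡ 701^2 = 491401 ≡ 531 (mod 955)
897^16 ≡ 531^2 = 281961 ≡ 236 (mod 955)
897^32 ≡ 236^2 = 55696 ≡ 306 (mod 955)
897^64 ≡ 306^2 = 93636 ≡ 46 (mod 955)
897^128 ≡ 46^2 = 2116 ≡ 206 (mod 955)
897^256 ≡ 206^2 = 42436 ≡ 416 (mod 955)
897^468 = 897^256 × 897^128 × 897^64 × 897^16 × 897^4 ≡ 416 × 206 × 46 × 236 × 701 (mod 955).
Accumulate the product:
416 × 206 = 85696 ≡ 701
701 × 46 = 32246 ≡ 731
731 × 236 = 172516 ≡ 616
616 × 701 = 431816 ≡ 156

156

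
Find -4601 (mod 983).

314

-4601 = -5×983 + 314, so -4601 ≡ 314 (mod 983).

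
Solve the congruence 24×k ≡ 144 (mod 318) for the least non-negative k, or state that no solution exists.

gcd(24, 318) = 6, and 6 | 144, so solutions exist.
Divide through by 6: 4×k = 24 (mod 53).
4⁻¹ ≡ 40 (mod 53).
k ≡ 40×24 ≡ 6 (mod 53).
The smallest non-negative solution is k = 6.

6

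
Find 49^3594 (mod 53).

Compute successive squares:
3594 in binary is 111000001010, i.e. 3594 = 2048 + 1024 + 512 + 8 + 2.
49^1 ≡ 49 (mod 53)
49^2 ≡ 49^2 = 2401 ≡ 16 (mod 53)
49^4 ≡ 16^2 = 256 ≡ 44 (mod 53)
49^8 ≡ 44^2 = 1936 ≡ 28 (mod 53)
49^16 ≡ 28^2 = 784 ≡ 42 (mod 53)
49^32 ≡ 42^2 = 1764 ≡ 15 (mod 53)
49^64 ≡ 15^2 = 225 ≡ 13 (mod 53)
49^128 ≡ 13^2 = 169 ≡ 10 (mod 53)
49^256 ≡ 10^2 = 100 ≡ 47 (mod 53)
49^512 ≡ 47^2 = 2209 ≡ 36 (mod 53)
49^1024 ≡ 36^2 = 1296 ≡ 24 (mod 53)
49^2048 ≡ 24^2 = 576 ≡ 46 (mod 53)
49^3594 = 49^2048 * 49^1024 * 49^512 * 49^8 * 49^2 ≡ 46 * 24 * 36 * 28 * 16 (mod 53).
Accumulate the product:
46 * 24 = 1104 ≡ 44
44 * 36 = 1584 ≡ 47
47 * 28 = 1316 ≡ 44
44 * 16 = 704 ≡ 15

15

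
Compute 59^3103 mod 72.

Using repeated squaring:
59^1 ≡ 59 (mod 72)
59^2 ≡ 59^2 = 3481 ≡ 25 (mod 72)
59^4 ≡ 25^2 = 625 ≡ 49 (mod 72)
59^8 ≡ 49^2 = 2401 ≡ 25 (mod 72)
59^16 ≡ 25^2 = 625 ≡ 49 (mod 72)
59^32 ≡ 49^2 = 2401 ≡ 25 (mod 72)
59^64 ≡ 25^2 = 625 ≡ 49 (mod 72)
59^128 ≡ 49^2 = 2401 ≡ 25 (mod 72)
59^256 ≡ 25^2 = 625 ≡ 49 (mod 72)
59^512 ≡ 49^2 = 2401 ≡ 25 (mod 72)
59^1024 ≡ 25^2 = 625 ≡ 49 (mod 72)
59^2048 ≡ 49^2 = 2401 ≡ 25 (mod 72)
59^3103 = 59^2048 * 59^1024 * 59^16 * 59^8 * 59^4 * 59^2 * 59^1 ≡ 25 * 49 * 49 * 25 * 49 * 25 * 59 (mod 72).
Accumulate the product:
25 * 49 = 1225 ≡ 1
1 * 49 = 49
49 * 25 = 1225 ≡ 1
1 * 49 = 49
49 * 25 = 1225 ≡ 1
1 * 59 = 59

59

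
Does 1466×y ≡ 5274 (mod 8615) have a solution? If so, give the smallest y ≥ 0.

gcd(1466, 8615) = 1, so a unique solution mod 8615 exists.
1466⁻¹ ≡ 476 (mod 8615).
y ≡ 476×5274 ≡ 3459 (mod 8615).

3459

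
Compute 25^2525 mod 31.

5

By square-and-multiply:
2525 in binary is 100111011101, i.e. 2525 = 2048 + 256 + 128 + 64 + 16 + 8 + 4 + 1.
25^1 ≡ 25 (mod 31)
25^2 ≡ 25^2 = 625 ≡ 5 (mod 31)
25^4 ≡ 5^2 = 25 (mod 31)
25^8 ≡ 25^2 = 625 ≡ 5 (mod 31)
25^16 ≡ 5^2 = 25 (mod 31)
25^32 ≡ 25^2 = 625 ≡ 5 (mod 31)
25^64 ≡ 5^2 = 25 (mod 31)
25^128 ≡ 25^2 = 625 ≡ 5 (mod 31)
25^256 ≡ 5^2 = 25 (mod 31)
25^512 ≡ 25^2 = 625 ≡ 5 (mod 31)
25^1024 ≡ 5^2 = 25 (mod 31)
25^2048 ≡ 25^2 = 625 ≡ 5 (mod 31)
25^2525 = 25^2048 · 25^256 · 25^128 · 25^64 · 25^16 · 25^8 · 25^4 · 25^1 ≡ 5 · 25 · 5 · 25 · 25 · 5 · 25 · 25 (mod 31).
Accumulate the product:
5 · 25 = 125 ≡ 1
1 · 5 = 5
5 · 25 = 125 ≡ 1
1 · 25 = 25
25 · 5 = 125 ≡ 1
1 · 25 = 25
25 · 25 = 625 ≡ 5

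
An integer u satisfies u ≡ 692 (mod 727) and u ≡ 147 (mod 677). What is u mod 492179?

337293

727⁻¹ mod 677: 727*501 ≡ 1 (mod 677), so 727⁻¹ ≡ 501.
u = 692 + 727*((147 − 692)*501 mod 677) = 692 + 727*463 = 337293.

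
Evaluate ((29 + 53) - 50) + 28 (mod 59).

29 + 53 = 82 ≡ 23 (mod 59)
23 - 50 = -27 ≡ 32 (mod 59)
32 + 28 = 60 ≡ 1 (mod 59)

1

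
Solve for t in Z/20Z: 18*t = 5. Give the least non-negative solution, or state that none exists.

no solution

gcd(18, 20) = 2, and 2 does not divide 5.
So the congruence has no solution.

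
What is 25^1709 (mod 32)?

Compute successive squares:
1709 in binary is 11010101101, i.e. 1709 = 1024 + 512 + 128 + 32 + 8 + 4 + 1.
25^1 ≡ 25 (mod 32)
25^2 ≡ 25^2 = 625 ≡ 17 (mod 32)
25^4 ≡ 17^2 = 289 ≡ 1 (mod 32)
25^8 ≡ 1^2 = 1 (mod 32)
25^16 ≡ 1^2 = 1 (mod 32)
25^32 ≡ 1^2 = 1 (mod 32)
25^64 ≡ 1^2 = 1 (mod 32)
25^128 ≡ 1^2 = 1 (mod 32)
25^256 ≡ 1^2 = 1 (mod 32)
25^512 ≡ 1^2 = 1 (mod 32)
25^1024 ≡ 1^2 = 1 (mod 32)
25^1709 = 25^1024 × 25^512 × 25^128 × 25^32 × 25^8 × 25^4 × 25^1 ≡ 1 × 1 × 1 × 1 × 1 × 1 × 25 (mod 32).
Accumulate the product:
1 × 1 = 1
1 × 1 = 1
1 × 1 = 1
1 × 1 = 1
1 × 1 = 1
1 × 25 = 25

25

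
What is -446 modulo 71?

-446 = -7*71 + 51, so -446 ≡ 51 (mod 71).

51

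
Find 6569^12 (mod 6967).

5329

12 in binary is 1100, i.e. 12 = 8 + 4.
6569^1 ≡ 6569 (mod 6967)
6569^2 ≡ 6569^2 = 43151761 ≡ 5130 (mod 6967)
6569^4 ≡ 5130^2 = 26316900 ≡ 2541 (mod 6967)
6569^8 ≡ 2541^2 = 6456681 ≡ 5239 (mod 6967)
6569^12 = 6569^8 · 6569^4 ≡ 5239 · 2541 (mod 6967).
5239 · 2541 = 13312299 ≡ 5329 (mod 6967).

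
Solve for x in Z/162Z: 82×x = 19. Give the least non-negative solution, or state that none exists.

no solution

gcd(82, 162) = 2, and 2 does not divide 19.
So the congruence has no solution.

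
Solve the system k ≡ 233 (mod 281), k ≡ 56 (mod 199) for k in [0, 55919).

281⁻¹ mod 199: 281×17 ≡ 1 (mod 199), so 281⁻¹ ≡ 17.
k = 233 + 281×((56 − 233)×17 mod 199) = 233 + 281×175 = 49408.
Check: 49408 mod 281 = 233, 49408 mod 199 = 56. ✓

49408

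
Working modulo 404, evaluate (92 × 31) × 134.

92 × 31 = 2852 ≡ 24 (mod 404)
24 × 134 = 3216 ≡ 388 (mod 404)

388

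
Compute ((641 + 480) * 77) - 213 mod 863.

667

641 + 480 = 1121 ≡ 258 (mod 863)
258 * 77 = 19866 ≡ 17 (mod 863)
17 - 213 = -196 ≡ 667 (mod 863)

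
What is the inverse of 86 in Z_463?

463 = 5·86 + 33
86 = 2·33 + 20
33 = 1·20 + 13
20 = 1·13 + 7
13 = 1·7 + 6
7 = 1·6 + 1
6 = 6·1 + 0
gcd(86, 463) = 1, so the inverse exists.
Bézout: 1 = −13·463 + 70·86.
So 86⁻¹ ≡ 70 (mod 463).

70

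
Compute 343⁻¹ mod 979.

By the extended Euclidean algorithm:
979 = 2*343 + 293
343 = 1*293 + 50
293 = 5*50 + 43
50 = 1*43 + 7
43 = 6*7 + 1
7 = 7*1 + 0
gcd(343, 979) = 1, so the inverse exists.
Bézout: 1 = 48*979 − 137*343.
So 343⁻¹ ≡ −137 ≡ 842 (mod 979).

842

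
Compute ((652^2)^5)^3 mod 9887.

6905

(652)^2 ≡ 9850 (mod 9887)
(9850)^5 ≡ 3461 (mod 9887)
(3461)^3 ≡ 6905 (mod 9887)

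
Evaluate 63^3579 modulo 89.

23

3579 in binary is 110111111011, i.e. 3579 = 2048 + 1024 + 256 + 128 + 64 + 32 + 16 + 8 + 2 + 1.
63^1 ≡ 63 (mod 89)
63^2 ≡ 63^2 = 3969 ≡ 53 (mod 89)
63^4 ≡ 53^2 = 2809 ≡ 50 (mod 89)
63^8 ≡ 50^2 = 2500 ≡ 8 (mod 89)
63^16 ≡ 8^2 = 64 (mod 89)
63^32 ≡ 64^2 = 4096 ≡ 2 (mod 89)
63^64 ≡ 2^2 = 4 (mod 89)
63^128 ≡ 4^2 = 16 (mod 89)
63^256 ≡ 16^2 = 256 ≡ 78 (mod 89)
63^512 ≡ 78^2 = 6084 ≡ 32 (mod 89)
63^1024 ≡ 32^2 = 1024 ≡ 45 (mod 89)
63^2048 ≡ 45^2 = 2025 ≡ 67 (mod 89)
63^3579 = 63^2048 · 63^1024 · 63^256 · 63^128 · 63^64 · 63^32 · 63^16 · 63^8 · 63^2 · 63^1 ≡ 67 · 45 · 78 · 16 · 4 · 2 · 64 · 8 · 53 · 63 (mod 89).
Accumulate the product:
67 · 45 = 3015 ≡ 78
78 · 78 = 6084 ≡ 32
32 · 16 = 512 ≡ 67
67 · 4 = 268 ≡ 1
1 · 2 = 2
2 · 64 = 128 ≡ 39
39 · 8 = 312 ≡ 45
45 · 53 = 2385 ≡ 71
71 · 63 = 4473 ≡ 23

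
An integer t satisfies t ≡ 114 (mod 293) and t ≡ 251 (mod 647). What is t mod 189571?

42306

293⁻¹ mod 647: 293×53 ≡ 1 (mod 647), so 293⁻¹ ≡ 53.
t = 114 + 293×((251 − 114)×53 mod 647) = 114 + 293×144 = 42306.
Check: 42306 mod 293 = 114, 42306 mod 647 = 251. ✓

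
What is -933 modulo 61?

43

-933 = -16*61 + 43, so -933 ≡ 43 (mod 61).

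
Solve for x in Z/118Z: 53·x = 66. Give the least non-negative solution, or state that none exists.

gcd(53, 118) = 1, so a unique solution mod 118 exists.
53⁻¹ ≡ 49 (mod 118).
x ≡ 49·66 ≡ 48 (mod 118).

48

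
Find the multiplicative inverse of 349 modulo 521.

209

Apply the Euclidean algorithm and back-substitute:
521 = 1·349 + 172
349 = 2·172 + 5
172 = 34·5 + 2
5 = 2·2 + 1
2 = 2·1 + 0
gcd(349, 521) = 1, so the inverse exists.
Bézout: 1 = −140·521 + 209·349.
So 349⁻¹ ≡ 209 (mod 521).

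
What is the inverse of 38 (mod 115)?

112

115 = 3·38 + 1
38 = 38·1 + 0
gcd(38, 115) = 1, so the inverse exists.
Bézout: 1 = 1·115 − 3·38.
So 38⁻¹ ≡ −3 ≡ 112 (mod 115).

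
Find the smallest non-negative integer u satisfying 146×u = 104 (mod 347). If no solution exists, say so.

53

gcd(146, 347) = 1, so a unique solution mod 347 exists.
146⁻¹ ≡ 164 (mod 347).
u ≡ 164×104 ≡ 53 (mod 347).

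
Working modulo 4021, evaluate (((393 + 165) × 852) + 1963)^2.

3869

393 + 165 = 558
558 × 852 = 475416 ≡ 938 (mod 4021)
938 + 1963 = 2901
(2901)^2 ≡ 3869 (mod 4021)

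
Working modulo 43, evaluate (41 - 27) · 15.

38

41 - 27 = 14
14 · 15 = 210 ≡ 38 (mod 43)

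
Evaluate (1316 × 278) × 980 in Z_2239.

1316 × 278 = 365848 ≡ 891 (mod 2239)
891 × 980 = 873180 ≡ 2209 (mod 2239)

2209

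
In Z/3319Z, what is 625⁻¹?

By the extended Euclidean algorithm:
3319 = 5·625 + 194
625 = 3·194 + 43
194 = 4·43 + 22
43 = 1·22 + 21
22 = 1·21 + 1
21 = 21·1 + 0
gcd(625, 3319) = 1, so the inverse exists.
Back-substitute for 1:
1 = 1·22 − 1·21
  = −1·43 + 2·22
  = 2·194 − 9·43
  = −9·625 + 29·194
  = 29·3319 − 154·625
So 625⁻¹ ≡ −154 ≡ 3165 (mod 3319).

3165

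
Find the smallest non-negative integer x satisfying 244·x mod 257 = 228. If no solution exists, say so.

gcd(244, 257) = 1, so a unique solution mod 257 exists.
244⁻¹ ≡ 79 (mod 257).
x ≡ 79·228 ≡ 22 (mod 257).

22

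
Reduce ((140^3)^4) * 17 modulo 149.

39

(140)^3 ≡ 16 (mod 149)
(16)^4 ≡ 125 (mod 149)
125 * 17 = 2125 ≡ 39 (mod 149)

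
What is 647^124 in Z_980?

221

Using repeated squaring:
647^1 ≡ 647 (mod 980)
647^2 ≡ 647^2 = 418609 ≡ 149 (mod 980)
647^4 ≡ 149^2 = 22201 ≡ 641 (mod 980)
647^8 ≡ 641^2 = 410881 ≡ 261 (mod 980)
647^16 ≡ 261^2 = 68121 ≡ 501 (mod 980)
647^32 ≡ 501^2 = 251001 ≡ 121 (mod 980)
647^64 ≡ 121^2 = 14641 ≡ 921 (mod 980)
647^124 = 647^64 · 647^32 · 647^16 · 647^8 · 647^4 ≡ 921 · 121 · 501 · 261 · 641 (mod 980).
Accumulate the product:
921 · 121 = 111441 ≡ 701
701 · 501 = 351201 ≡ 361
361 · 261 = 94221 ≡ 141
141 · 641 = 90381 ≡ 221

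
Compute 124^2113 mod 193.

Using repeated squaring:
2113 in binary is 100001000001, i.e. 2113 = 2048 + 64 + 1.
124^1 ≡ 124 (mod 193)
124^2 ≡ 124^2 = 15376 ≡ 129 (mod 193)
124^4 ≡ 129^2 = 16641 ≡ 43 (mod 193)
124^8 ≡ 43^2 = 1849 ≡ 112 (mod 193)
124^16 ≡ 112^2 = 12544 ≡ 192 (mod 193)
124^32 ≡ 192^2 = 36864 ≡ 1 (mod 193)
124^64 ≡ 1^2 = 1 (mod 193)
124^128 ≡ 1^2 = 1 (mod 193)
124^256 ≡ 1^2 = 1 (mod 193)
124^512 ≡ 1^2 = 1 (mod 193)
124^1024 ≡ 1^2 = 1 (mod 193)
124^2048 ≡ 1^2 = 1 (mod 193)
124^2113 = 124^2048 · 124^64 · 124^1 ≡ 1 · 1 · 124 (mod 193).
Accumulate the product:
1 · 1 = 1
1 · 124 = 124

124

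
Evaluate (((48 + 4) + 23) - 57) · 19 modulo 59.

48 + 4 = 52
52 + 23 = 75 ≡ 16 (mod 59)
16 - 57 = -41 ≡ 18 (mod 59)
18 · 19 = 342 ≡ 47 (mod 59)

47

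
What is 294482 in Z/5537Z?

1021

294482 = 53·5537 + 1021, so 294482 ≡ 1021 (mod 5537).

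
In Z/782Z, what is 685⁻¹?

653

Run the extended Euclidean algorithm:
782 = 1×685 + 97
685 = 7×97 + 6
97 = 16×6 + 1
6 = 6×1 + 0
gcd(685, 782) = 1, so the inverse exists.
Back-substitute for 1:
1 = 1×97 − 16×6
  = −16×685 + 113×97
  = 113×782 − 129×685
So 685⁻¹ ≡ −129 ≡ 653 (mod 782).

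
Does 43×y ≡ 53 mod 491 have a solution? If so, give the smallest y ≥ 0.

104

gcd(43, 491) = 1, so a unique solution mod 491 exists.
43⁻¹ ≡ 354 (mod 491).
y ≡ 354×53 ≡ 104 (mod 491).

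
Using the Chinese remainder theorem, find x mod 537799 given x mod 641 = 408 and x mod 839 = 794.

641⁻¹ mod 839: 641·250 ≡ 1 (mod 839), so 641⁻¹ ≡ 250.
x = 408 + 641·((794 − 408)·250 mod 839) = 408 + 641·15 = 10023.

10023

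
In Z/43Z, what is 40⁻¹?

14

By the extended Euclidean algorithm:
43 = 1·40 + 3
40 = 13·3 + 1
3 = 3·1 + 0
gcd(40, 43) = 1, so the inverse exists.
Bézout: 1 = −13·43 + 14·40.
So 40⁻¹ ≡ 14 (mod 43).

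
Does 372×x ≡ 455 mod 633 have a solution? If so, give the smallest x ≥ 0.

no solution

gcd(372, 633) = 3, and 3 does not divide 455.
So the congruence has no solution.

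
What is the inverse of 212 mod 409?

191

409 = 1*212 + 197
212 = 1*197 + 15
197 = 13*15 + 2
15 = 7*2 + 1
2 = 2*1 + 0
gcd(212, 409) = 1, so the inverse exists.
Bézout: 1 = −99*409 + 191*212.
So 212⁻¹ ≡ 191 (mod 409).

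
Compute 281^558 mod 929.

Using repeated squaring:
558 in binary is 1000101110, i.e. 558 = 512 + 32 + 8 + 4 + 2.
281^1 ≡ 281 (mod 929)
281^2 ≡ 281^2 = 78961 ≡ 925 (mod 929)
281^4 ≡ 925^2 = 855625 ≡ 16 (mod 929)
281^8 ≡ 16^2 = 256 (mod 929)
281^16 ≡ 256^2 = 65536 ≡ 506 (mod 929)
281^32 ≡ 506^2 = 256036 ≡ 561 (mod 929)
281^64 ≡ 561^2 = 314721 ≡ 719 (mod 929)
281^128 ≡ 719^2 = 516961 ≡ 437 (mod 929)
281^256 ≡ 437^2 = 190969 ≡ 524 (mod 929)
281^512 ≡ 524^2 = 274576 ≡ 521 (mod 929)
281^558 = 281^512 · 281^32 · 281^8 · 281^4 · 281^2 ≡ 521 · 561 · 256 · 16 · 925 (mod 929).
Accumulate the product:
521 · 561 = 292281 ≡ 575
575 · 256 = 147200 ≡ 418
418 · 16 = 6688 ≡ 185
185 · 925 = 171125 ≡ 189

189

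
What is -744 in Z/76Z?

16

-744 = -10*76 + 16, so -744 ≡ 16 (mod 76).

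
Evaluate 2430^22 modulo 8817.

Using repeated squaring:
22 in binary is 10110, i.e. 22 = 16 + 4 + 2.
2430^1 ≡ 2430 (mod 8817)
2430^2 ≡ 2430^2 = 5904900 ≡ 6327 (mod 8817)
2430^4 ≡ 6327^2 = 40030929 ≡ 1749 (mod 8817)
2430^8 ≡ 1749^2 = 3059001 ≡ 8319 (mod 8817)
2430^16 ≡ 8319^2 = 69205761 ≡ 1128 (mod 8817)
2430^22 = 2430^16 * 2430^4 * 2430^2 ≡ 1128 * 1749 * 6327 (mod 8817).
Accumulate the product:
1128 * 1749 = 1972872 ≡ 6681
6681 * 6327 = 42270687 ≡ 1989

1989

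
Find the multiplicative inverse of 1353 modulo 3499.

2643

Apply the Euclidean algorithm and back-substitute:
3499 = 2*1353 + 793
1353 = 1*793 + 560
793 = 1*560 + 233
560 = 2*233 + 94
233 = 2*94 + 45
94 = 2*45 + 4
45 = 11*4 + 1
4 = 4*1 + 0
gcd(1353, 3499) = 1, so the inverse exists.
Bézout: 1 = 331*3499 − 856*1353.
So 1353⁻¹ ≡ −856 ≡ 2643 (mod 3499).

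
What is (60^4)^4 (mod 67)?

35

(60)^4 ≡ 56 (mod 67)
(56)^4 ≡ 35 (mod 67)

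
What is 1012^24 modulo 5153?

4083

1012^1 ≡ 1012 (mod 5153)
1012^2 ≡ 1012^2 = 1024144 ≡ 3850 (mod 5153)
1012^4 ≡ 3850^2 = 14822500 ≡ 2472 (mod 5153)
1012^8 ≡ 2472^2 = 6110784 ≡ 4479 (mod 5153)
1012^16 ≡ 4479^2 = 20061441 ≡ 812 (mod 5153)
1012^24 = 1012^16 × 1012^8 ≡ 812 × 4479 (mod 5153).
812 × 4479 = 3636948 ≡ 4083 (mod 5153).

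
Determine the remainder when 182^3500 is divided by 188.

By square-and-multiply:
3500 in binary is 110110101100, i.e. 3500 = 2048 + 1024 + 256 + 128 + 32 + 8 + 4.
182^1 ≡ 182 (mod 188)
182^2 ≡ 182^2 = 33124 ≡ 36 (mod 188)
182^4 ≡ 36^2 = 1296 ≡ 168 (mod 188)
182^8 ≡ 168^2 = 28224 ≡ 24 (mod 188)
182^16 ≡ 24^2 = 576 ≡ 12 (mod 188)
182^32 ≡ 12^2 = 144 (mod 188)
182^64 ≡ 144^2 = 20736 ≡ 56 (mod 188)
182^128 ≡ 56^2 = 3136 ≡ 128 (mod 188)
182^256 ≡ 128^2 = 16384 ≡ 28 (mod 188)
182^512 ≡ 28^2 = 784 ≡ 32 (mod 188)
182^1024 ≡ 32^2 = 1024 ≡ 84 (mod 188)
182^2048 ≡ 84^2 = 7056 ≡ 100 (mod 188)
182^3500 = 182^2048 × 182^1024 × 182^256 × 182^128 × 182^32 × 182^8 × 182^4 ≡ 100 × 84 × 28 × 128 × 144 × 24 × 168 (mod 188).
Accumulate the product:
100 × 84 = 8400 ≡ 128
128 × 28 = 3584 ≡ 12
12 × 128 = 1536 ≡ 32
32 × 144 = 4608 ≡ 96
96 × 24 = 2304 ≡ 48
48 × 168 = 8064 ≡ 168

168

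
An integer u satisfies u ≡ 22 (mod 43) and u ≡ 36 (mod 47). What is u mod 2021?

882

43⁻¹ mod 47: 43*35 ≡ 1 (mod 47), so 43⁻¹ ≡ 35.
u = 22 + 43*((36 − 22)*35 mod 47) = 22 + 43*20 = 882.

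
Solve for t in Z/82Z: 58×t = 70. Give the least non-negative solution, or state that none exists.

gcd(58, 82) = 2, and 2 | 70, so solutions exist.
Divide through by 2: 29×t ≡ 35 mod 41.
29⁻¹ ≡ 17 (mod 41).
t ≡ 17×35 ≡ 21 (mod 41).
The smallest non-negative solution is t = 21.

21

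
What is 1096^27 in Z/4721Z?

530

27 in binary is 11011, i.e. 27 = 16 + 8 + 2 + 1.
1096^1 ≡ 1096 (mod 4721)
1096^2 ≡ 1096^2 = 1201216 ≡ 2082 (mod 4721)
1096^4 ≡ 2082^2 = 4334724 ≡ 846 (mod 4721)
1096^8 ≡ 846^2 = 715716 ≡ 2845 (mod 4721)
1096^16 ≡ 2845^2 = 8094025 ≡ 2231 (mod 4721)
1096^27 = 1096^16 · 1096^8 · 1096^2 · 1096^1 ≡ 2231 · 2845 · 2082 · 1096 (mod 4721).
Accumulate the product:
2231 · 2845 = 6347195 ≡ 2171
2171 · 2082 = 4520022 ≡ 2025
2025 · 1096 = 2219400 ≡ 530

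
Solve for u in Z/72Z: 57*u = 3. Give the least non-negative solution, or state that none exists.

19

gcd(57, 72) = 3, and 3 | 3, so solutions exist.
Divide through by 3: 19*u ≡ 1 (mod 24).
19⁻¹ ≡ 19 (mod 24).
u ≡ 19*1 ≡ 19 (mod 24).
The smallest non-negative solution is u = 19.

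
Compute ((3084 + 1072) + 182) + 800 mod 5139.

3084 + 1072 = 4156
4156 + 182 = 4338
4338 + 800 = 5138

5138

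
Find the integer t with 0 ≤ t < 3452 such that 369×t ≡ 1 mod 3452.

1581

By the extended Euclidean algorithm:
3452 = 9*369 + 131
369 = 2*131 + 107
131 = 1*107 + 24
107 = 4*24 + 11
24 = 2*11 + 2
11 = 5*2 + 1
2 = 2*1 + 0
gcd(369, 3452) = 1, so the inverse exists.
Back-substitute for 1:
1 = 1*11 − 5*2
  = −5*24 + 11*11
  = 11*107 − 49*24
  = −49*131 + 60*107
  = 60*369 − 169*131
  = −169*3452 + 1581*369
So 369⁻¹ ≡ 1581 (mod 3452).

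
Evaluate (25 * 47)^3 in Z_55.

25 * 47 = 1175 ≡ 20 (mod 55)
(20)^3 ≡ 25 (mod 55)

25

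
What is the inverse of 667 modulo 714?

319

714 = 1×667 + 47
667 = 14×47 + 9
47 = 5×9 + 2
9 = 4×2 + 1
2 = 2×1 + 0
gcd(667, 714) = 1, so the inverse exists.
Bézout: 1 = −298×714 + 319×667.
So 667⁻¹ ≡ 319 (mod 714).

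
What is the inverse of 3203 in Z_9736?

By the extended Euclidean algorithm:
9736 = 3×3203 + 127
3203 = 25×127 + 28
127 = 4×28 + 15
28 = 1×15 + 13
15 = 1×13 + 2
13 = 6×2 + 1
2 = 2×1 + 0
gcd(3203, 9736) = 1, so the inverse exists.
Bézout: 1 = −1488×9736 + 4523×3203.
So 3203⁻¹ ≡ 4523 (mod 9736).

4523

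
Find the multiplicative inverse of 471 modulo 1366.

1366 = 2*471 + 424
471 = 1*424 + 47
424 = 9*47 + 1
47 = 47*1 + 0
gcd(471, 1366) = 1, so the inverse exists.
Bézout: 1 = 10*1366 − 29*471.
So 471⁻¹ ≡ −29 ≡ 1337 (mod 1366).

1337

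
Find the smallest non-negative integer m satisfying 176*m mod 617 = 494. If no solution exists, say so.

122

gcd(176, 617) = 1, so a unique solution mod 617 exists.
176⁻¹ ≡ 305 (mod 617).
m ≡ 305*494 ≡ 122 (mod 617).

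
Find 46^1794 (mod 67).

40

1794 in binary is 11100000010, i.e. 1794 = 1024 + 512 + 256 + 2.
46^1 ≡ 46 (mod 67)
46^2 ≡ 46^2 = 2116 ≡ 39 (mod 67)
46^4 ≡ 39^2 = 1521 ≡ 47 (mod 67)
46^8 ≡ 47^2 = 2209 ≡ 65 (mod 67)
46^16 ≡ 65^2 = 4225 ≡ 4 (mod 67)
46^32 ≡ 4^2 = 16 (mod 67)
46^64 ≡ 16^2 = 256 ≡ 55 (mod 67)
46^128 ≡ 55^2 = 3025 ≡ 10 (mod 67)
46^256 ≡ 10^2 = 100 ≡ 33 (mod 67)
46^512 ≡ 33^2 = 1089 ≡ 17 (mod 67)
46^1024 ≡ 17^2 = 289 ≡ 21 (mod 67)
46^1794 = 46^1024 * 46^512 * 46^256 * 46^2 ≡ 21 * 17 * 33 * 39 (mod 67).
Accumulate the product:
21 * 17 = 357 ≡ 22
22 * 33 = 726 ≡ 56
56 * 39 = 2184 ≡ 40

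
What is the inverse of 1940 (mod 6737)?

2733

6737 = 3*1940 + 917
1940 = 2*917 + 106
917 = 8*106 + 69
106 = 1*69 + 37
69 = 1*37 + 32
37 = 1*32 + 5
32 = 6*5 + 2
5 = 2*2 + 1
2 = 2*1 + 0
gcd(1940, 6737) = 1, so the inverse exists.
Back-substitute for 1:
1 = 1*5 − 2*2
  = −2*32 + 13*5
  = 13*37 − 15*32
  = −15*69 + 28*37
  = 28*106 − 43*69
  = −43*917 + 372*106
  = 372*1940 − 787*917
  = −787*6737 + 2733*1940
So 1940⁻¹ ≡ 2733 (mod 6737).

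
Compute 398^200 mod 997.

Using repeated squaring:
200 in binary is 11001000, i.e. 200 = 128 + 64 + 8.
398^1 ≡ 398 (mod 997)
398^2 ≡ 398^2 = 158404 ≡ 878 (mod 997)
398^4 ≡ 878^2 = 770884 ≡ 203 (mod 997)
398^8 ≡ 203^2 = 41209 ≡ 332 (mod 997)
398^16 ≡ 332^2 = 110224 ≡ 554 (mod 997)
398^32 ≡ 554^2 = 306916 ≡ 837 (mod 997)
398^64 ≡ 837^2 = 700569 ≡ 675 (mod 997)
398^128 ≡ 675^2 = 455625 ≡ 993 (mod 997)
398^200 = 398^128 * 398^64 * 398^8 ≡ 993 * 675 * 332 (mod 997).
Accumulate the product:
993 * 675 = 670275 ≡ 291
291 * 332 = 96612 ≡ 900

900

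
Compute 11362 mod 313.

11362 = 36*313 + 94, so 11362 ≡ 94 (mod 313).

94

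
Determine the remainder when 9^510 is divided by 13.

Compute successive squares:
510 in binary is 111111110, i.e. 510 = 256 + 128 + 64 + 32 + 16 + 8 + 4 + 2.
9^1 ≡ 9 (mod 13)
9^2 ≡ 9^2 = 81 ≡ 3 (mod 13)
9^4 ≡ 3^2 = 9 (mod 13)
9^8 ≡ 9^2 = 81 ≡ 3 (mod 13)
9^16 ≡ 3^2 = 9 (mod 13)
9^32 ≡ 9^2 = 81 ≡ 3 (mod 13)
9^64 ≡ 3^2 = 9 (mod 13)
9^128 ≡ 9^2 = 81 ≡ 3 (mod 13)
9^256 ≡ 3^2 = 9 (mod 13)
9^510 = 9^256 * 9^128 * 9^64 * 9^32 * 9^16 * 9^8 * 9^4 * 9^2 ≡ 9 * 3 * 9 * 3 * 9 * 3 * 9 * 3 (mod 13).
Accumulate the product:
9 * 3 = 27 ≡ 1
1 * 9 = 9
9 * 3 = 27 ≡ 1
1 * 9 = 9
9 * 3 = 27 ≡ 1
1 * 9 = 9
9 * 3 = 27 ≡ 1

1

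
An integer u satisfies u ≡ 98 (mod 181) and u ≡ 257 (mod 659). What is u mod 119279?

181⁻¹ mod 659: 181*142 ≡ 1 (mod 659), so 181⁻¹ ≡ 142.
u = 98 + 181*((257 − 98)*142 mod 659) = 98 + 181*172 = 31230.
Check: 31230 mod 181 = 98, 31230 mod 659 = 257. ✓

31230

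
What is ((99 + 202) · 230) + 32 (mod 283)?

99 + 202 = 301 ≡ 18 (mod 283)
18 · 230 = 4140 ≡ 178 (mod 283)
178 + 32 = 210

210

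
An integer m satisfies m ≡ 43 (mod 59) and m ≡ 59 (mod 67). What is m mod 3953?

3878

59⁻¹ mod 67: 59*25 ≡ 1 (mod 67), so 59⁻¹ ≡ 25.
m = 43 + 59*((59 − 43)*25 mod 67) = 43 + 59*65 = 3878.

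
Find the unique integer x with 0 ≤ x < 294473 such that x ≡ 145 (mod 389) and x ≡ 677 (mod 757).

118012

389⁻¹ mod 757: 389*685 ≡ 1 (mod 757), so 389⁻¹ ≡ 685.
x = 145 + 389*((677 − 145)*685 mod 757) = 145 + 389*303 = 118012.
Check: 118012 mod 389 = 145, 118012 mod 757 = 677. ✓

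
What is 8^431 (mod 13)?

5

By square-and-multiply:
431 in binary is 110101111, i.e. 431 = 256 + 128 + 32 + 8 + 4 + 2 + 1.
8^1 ≡ 8 (mod 13)
8^2 ≡ 8^2 = 64 ≡ 12 (mod 13)
8^4 ≡ 12^2 = 144 ≡ 1 (mod 13)
8^8 ≡ 1^2 = 1 (mod 13)
8^16 ≡ 1^2 = 1 (mod 13)
8^32 ≡ 1^2 = 1 (mod 13)
8^64 ≡ 1^2 = 1 (mod 13)
8^128 ≡ 1^2 = 1 (mod 13)
8^256 ≡ 1^2 = 1 (mod 13)
8^431 = 8^256 × 8^128 × 8^32 × 8^8 × 8^4 × 8^2 × 8^1 ≡ 1 × 1 × 1 × 1 × 1 × 12 × 8 (mod 13).
Accumulate the product:
1 × 1 = 1
1 × 1 = 1
1 × 1 = 1
1 × 1 = 1
1 × 12 = 12
12 × 8 = 96 ≡ 5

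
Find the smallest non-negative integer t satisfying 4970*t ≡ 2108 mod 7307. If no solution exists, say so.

gcd(4970, 7307) = 1, so a unique solution mod 7307 exists.
4970⁻¹ ≡ 4715 (mod 7307).
t ≡ 4715*2108 ≡ 1700 (mod 7307).

1700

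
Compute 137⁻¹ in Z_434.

Run the extended Euclidean algorithm:
434 = 3·137 + 23
137 = 5·23 + 22
23 = 1·22 + 1
22 = 22·1 + 0
gcd(137, 434) = 1, so the inverse exists.
Back-substitute for 1:
1 = 1·23 − 1·22
  = −1·137 + 6·23
  = 6·434 − 19·137
So 137⁻¹ ≡ −19 ≡ 415 (mod 434).

415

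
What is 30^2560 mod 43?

14

Using repeated squaring:
2560 in binary is 101000000000, i.e. 2560 = 2048 + 512.
30^1 ≡ 30 (mod 43)
30^2 ≡ 30^2 = 900 ≡ 40 (mod 43)
30^4 ≡ 40^2 = 1600 ≡ 9 (mod 43)
30^8 ≡ 9^2 = 81 ≡ 38 (mod 43)
30^16 ≡ 38^2 = 1444 ≡ 25 (mod 43)
30^32 ≡ 25^2 = 625 ≡ 23 (mod 43)
30^64 ≡ 23^2 = 529 ≡ 13 (mod 43)
30^128 ≡ 13^2 = 169 ≡ 40 (mod 43)
30^256 ≡ 40^2 = 1600 ≡ 9 (mod 43)
30^512 ≡ 9^2 = 81 ≡ 38 (mod 43)
30^1024 ≡ 38^2 = 1444 ≡ 25 (mod 43)
30^2048 ≡ 25^2 = 625 ≡ 23 (mod 43)
30^2560 = 30^2048 · 30^512 ≡ 23 · 38 (mod 43).
23 · 38 = 874 ≡ 14 (mod 43).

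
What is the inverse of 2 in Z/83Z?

42

Apply the Euclidean algorithm and back-substitute:
83 = 41*2 + 1
2 = 2*1 + 0
gcd(2, 83) = 1, so the inverse exists.
Bézout: 1 = 1*83 − 41*2.
So 2⁻¹ ≡ −41 ≡ 42 (mod 83).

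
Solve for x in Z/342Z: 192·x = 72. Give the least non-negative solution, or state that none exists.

36

gcd(192, 342) = 6, and 6 | 72, so solutions exist.
Divide through by 6: 32·x ≡ 12 mod 57.
32⁻¹ ≡ 41 (mod 57).
x ≡ 41·12 ≡ 36 (mod 57).
The smallest non-negative solution is x = 36.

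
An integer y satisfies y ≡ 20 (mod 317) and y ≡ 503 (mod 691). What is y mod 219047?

86878

317⁻¹ mod 691: 317×497 ≡ 1 (mod 691), so 317⁻¹ ≡ 497.
y = 20 + 317×((503 − 20)×497 mod 691) = 20 + 317×274 = 86878.
Check: 86878 mod 317 = 20, 86878 mod 691 = 503. ✓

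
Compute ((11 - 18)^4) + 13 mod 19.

1

11 - 18 = -7 ≡ 12 (mod 19)
(12)^4 ≡ 7 (mod 19)
7 + 13 = 20 ≡ 1 (mod 19)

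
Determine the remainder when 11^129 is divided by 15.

129 in binary is 10000001, i.e. 129 = 128 + 1.
11^1 ≡ 11 (mod 15)
11^2 ≡ 11^2 = 121 ≡ 1 (mod 15)
11^4 ≡ 1^2 = 1 (mod 15)
11^8 ≡ 1^2 = 1 (mod 15)
11^16 ≡ 1^2 = 1 (mod 15)
11^32 ≡ 1^2 = 1 (mod 15)
11^64 ≡ 1^2 = 1 (mod 15)
11^128 ≡ 1^2 = 1 (mod 15)
11^129 = 11^128 × 11^1 ≡ 1 × 11 (mod 15).
1 × 11 = 11 ≡ 11 (mod 15).

11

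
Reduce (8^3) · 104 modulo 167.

142

(8)^3 ≡ 11 (mod 167)
11 · 104 = 1144 ≡ 142 (mod 167)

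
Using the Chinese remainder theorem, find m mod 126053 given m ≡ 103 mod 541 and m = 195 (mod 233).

44465

541⁻¹ mod 233: 541*87 ≡ 1 (mod 233), so 541⁻¹ ≡ 87.
m = 103 + 541*((195 − 103)*87 mod 233) = 103 + 541*82 = 44465.
Check: 44465 mod 541 = 103, 44465 mod 233 = 195. ✓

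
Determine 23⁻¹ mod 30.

17

30 = 1×23 + 7
23 = 3×7 + 2
7 = 3×2 + 1
2 = 2×1 + 0
gcd(23, 30) = 1, so the inverse exists.
Back-substitute for 1:
1 = 1×7 − 3×2
  = −3×23 + 10×7
  = 10×30 − 13×23
So 23⁻¹ ≡ −13 ≡ 17 (mod 30).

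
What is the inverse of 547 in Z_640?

Run the extended Euclidean algorithm:
640 = 1*547 + 93
547 = 5*93 + 82
93 = 1*82 + 11
82 = 7*11 + 5
11 = 2*5 + 1
5 = 5*1 + 0
gcd(547, 640) = 1, so the inverse exists.
Back-substitute for 1:
1 = 1*11 − 2*5
  = −2*82 + 15*11
  = 15*93 − 17*82
  = −17*547 + 100*93
  = 100*640 − 117*547
So 547⁻¹ ≡ −117 ≡ 523 (mod 640).

523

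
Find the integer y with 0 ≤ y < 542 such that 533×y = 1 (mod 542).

542 = 1*533 + 9
533 = 59*9 + 2
9 = 4*2 + 1
2 = 2*1 + 0
gcd(533, 542) = 1, so the inverse exists.
Bézout: 1 = 237*542 − 241*533.
So 533⁻¹ ≡ −241 ≡ 301 (mod 542).

301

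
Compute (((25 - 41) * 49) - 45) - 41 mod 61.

45

25 - 41 = -16 ≡ 45 (mod 61)
45 * 49 = 2205 ≡ 9 (mod 61)
9 - 45 = -36 ≡ 25 (mod 61)
25 - 41 = -16 ≡ 45 (mod 61)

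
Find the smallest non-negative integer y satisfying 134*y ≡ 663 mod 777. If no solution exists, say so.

579

gcd(134, 777) = 1, so a unique solution mod 777 exists.
134⁻¹ ≡ 29 (mod 777).
y ≡ 29*663 ≡ 579 (mod 777).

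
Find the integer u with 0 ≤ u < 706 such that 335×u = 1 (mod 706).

451

706 = 2·335 + 36
335 = 9·36 + 11
36 = 3·11 + 3
11 = 3·3 + 2
3 = 1·2 + 1
2 = 2·1 + 0
gcd(335, 706) = 1, so the inverse exists.
Bézout: 1 = 121·706 − 255·335.
So 335⁻¹ ≡ −255 ≡ 451 (mod 706).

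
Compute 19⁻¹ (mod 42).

42 = 2×19 + 4
19 = 4×4 + 3
4 = 1×3 + 1
3 = 3×1 + 0
gcd(19, 42) = 1, so the inverse exists.
Bézout: 1 = 5×42 − 11×19.
So 19⁻¹ ≡ −11 ≡ 31 (mod 42).

31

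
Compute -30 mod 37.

7

-30 = -1×37 + 7, so -30 ≡ 7 (mod 37).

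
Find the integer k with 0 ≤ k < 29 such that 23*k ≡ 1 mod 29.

By the extended Euclidean algorithm:
29 = 1×23 + 6
23 = 3×6 + 5
6 = 1×5 + 1
5 = 5×1 + 0
gcd(23, 29) = 1, so the inverse exists.
Back-substitute for 1:
1 = 1×6 − 1×5
  = −1×23 + 4×6
  = 4×29 − 5×23
So 23⁻¹ ≡ −5 ≡ 24 (mod 29).

24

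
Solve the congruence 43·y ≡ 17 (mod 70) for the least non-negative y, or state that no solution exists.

59

gcd(43, 70) = 1, so a unique solution mod 70 exists.
43⁻¹ ≡ 57 (mod 70).
y ≡ 57·17 ≡ 59 (mod 70).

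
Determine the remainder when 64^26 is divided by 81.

By square-and-multiply:
64^1 ≡ 64 (mod 81)
64^2 ≡ 64^2 = 4096 ≡ 46 (mod 81)
64^4 ≡ 46^2 = 2116 ≡ 10 (mod 81)
64^8 ≡ 10^2 = 100 ≡ 19 (mod 81)
64^16 ≡ 19^2 = 361 ≡ 37 (mod 81)
64^26 = 64^16 * 64^8 * 64^2 ≡ 37 * 19 * 46 (mod 81).
Accumulate the product:
37 * 19 = 703 ≡ 55
55 * 46 = 2530 ≡ 19

19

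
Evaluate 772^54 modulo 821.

672

By square-and-multiply:
772^1 ≡ 772 (mod 821)
772^2 ≡ 772^2 = 595984 ≡ 759 (mod 821)
772^4 ≡ 759^2 = 576081 ≡ 560 (mod 821)
772^8 ≡ 560^2 = 313600 ≡ 799 (mod 821)
772^16 ≡ 799^2 = 638401 ≡ 484 (mod 821)
772^32 ≡ 484^2 = 234256 ≡ 271 (mod 821)
772^54 = 772^32 × 772^16 × 772^4 × 772^2 ≡ 271 × 484 × 560 × 759 (mod 821).
Accumulate the product:
271 × 484 = 131164 ≡ 625
625 × 560 = 350000 ≡ 254
254 × 759 = 192786 ≡ 672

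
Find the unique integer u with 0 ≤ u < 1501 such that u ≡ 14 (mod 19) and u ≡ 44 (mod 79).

19⁻¹ mod 79: 19×25 ≡ 1 (mod 79), so 19⁻¹ ≡ 25.
u = 14 + 19×((44 − 14)×25 mod 79) = 14 + 19×39 = 755.

755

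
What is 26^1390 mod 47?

By square-and-multiply:
1390 in binary is 10101101110, i.e. 1390 = 1024 + 256 + 64 + 32 + 8 + 4 + 2.
26^1 ≡ 26 (mod 47)
26^2 ≡ 26^2 = 676 ≡ 18 (mod 47)
26^4 ≡ 18^2 = 324 ≡ 42 (mod 47)
26^8 ≡ 42^2 = 1764 ≡ 25 (mod 47)
26^16 ≡ 25^2 = 625 ≡ 14 (mod 47)
26^32 ≡ 14^2 = 196 ≡ 8 (mod 47)
26^64 ≡ 8^2 = 64 ≡ 17 (mod 47)
26^128 ≡ 17^2 = 289 ≡ 7 (mod 47)
26^256 ≡ 7^2 = 49 ≡ 2 (mod 47)
26^512 ≡ 2^2 = 4 (mod 47)
26^1024 ≡ 4^2 = 16 (mod 47)
26^1390 = 26^1024 × 26^256 × 26^64 × 26^32 × 26^8 × 26^4 × 26^2 ≡ 16 × 2 × 17 × 8 × 25 × 42 × 18 (mod 47).
Accumulate the product:
16 × 2 = 32
32 × 17 = 544 ≡ 27
27 × 8 = 216 ≡ 28
28 × 25 = 700 ≡ 42
42 × 42 = 1764 ≡ 25
25 × 18 = 450 ≡ 27

27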